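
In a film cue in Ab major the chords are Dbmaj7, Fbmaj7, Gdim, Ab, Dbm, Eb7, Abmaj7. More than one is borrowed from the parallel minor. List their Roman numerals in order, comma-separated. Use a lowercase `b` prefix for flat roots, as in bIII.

bVImaj7, iv

The diatonic triads in Ab major are Ab, Bbm, Cm, Db, Eb, Fm, Gdim. Dbmaj7, Gdim, Ab, Eb7 and Abmaj7 all belong to that set. Fbmaj7 (Fb–Ab–Cb–Eb) is not: scale degree 6 in Ab major carries Fm (vi). In Ab minor the chord on that degree is Fbmaj7, so here it functions as bVImaj7, borrowed from the parallel minor. But Dbm (Db–Fb–Ab) is foreign: the diatonic IV on degree 4 is Db, whereas Dbm comes from Ab minor. It is labeled iv.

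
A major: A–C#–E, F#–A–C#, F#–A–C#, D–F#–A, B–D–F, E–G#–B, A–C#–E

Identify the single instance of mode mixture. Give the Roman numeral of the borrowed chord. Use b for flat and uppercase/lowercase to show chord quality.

A major has the diatonic set A, Bm, C#m, D, E, F#m, G#dim. A–C#–E = A, F#–A–C# = F#m, D–F#–A = D and E–G#–B = E are all diatonic. B–D–F is not: scale degree 2 in A major carries Bm (ii). In A minor the chord on that degree is Bdim, so here it functions as ii°, borrowed from the parallel minor.

ii°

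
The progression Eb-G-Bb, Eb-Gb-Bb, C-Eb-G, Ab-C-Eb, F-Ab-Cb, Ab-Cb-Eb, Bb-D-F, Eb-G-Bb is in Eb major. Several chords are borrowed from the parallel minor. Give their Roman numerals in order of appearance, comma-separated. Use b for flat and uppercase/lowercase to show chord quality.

i, ii°, iv

Eb major has the diatonic set Eb, Fm, Gm, Ab, Bb, Cm, Ddim. Eb–G–Bb = Eb, C–Eb–G = Cm, Ab–C–Eb = Ab and Bb–D–F = Bb all belong to that set. Eb–Gb–Bb doesn't fit — on degree 1 Eb major would have Eb (I). Ebm is the degree-1 chord of Eb minor, so it is the borrowed i. F–Ab–Cb is not: scale degree 2 in Eb major carries Fm (ii). In Eb minor the chord on that degree is Fdim, so here it functions as ii°, borrowed from the parallel minor. Ab–Cb–Eb doesn't fit — on degree 4 Eb major would have Ab (IV). Abm is the degree-4 chord of Eb minor, so it is the borrowed iv.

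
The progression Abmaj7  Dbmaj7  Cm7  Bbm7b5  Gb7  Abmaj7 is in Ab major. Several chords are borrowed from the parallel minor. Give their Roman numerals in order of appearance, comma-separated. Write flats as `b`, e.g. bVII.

Ab major has the diatonic set Ab, Bbm, Cm, Db, Eb, Fm, Gdim. Of the given chords, Abmaj7, Dbmaj7 and Cm7 are diatonic. Bbm7b5 (Bb–Db–Fb–Ab) doesn't fit — on degree 2 Ab major would have Bbm (ii). Bbm7b5 is the degree-2 chord of Ab minor, so it is the borrowed iiø7. Gb7 (Gb–Bb–Db–Fb) is not: scale degree 7 in Ab major carries Gdim (vii°). In Ab minor the chord on that degree is Gb7, so here it functions as bVII7, borrowed from the parallel minor.

iiø7, bVII7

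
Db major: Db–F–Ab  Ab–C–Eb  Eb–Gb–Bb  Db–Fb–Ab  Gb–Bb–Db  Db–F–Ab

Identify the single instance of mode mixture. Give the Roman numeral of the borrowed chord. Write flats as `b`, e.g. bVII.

The diatonic triads in Db major are Db, Ebm, Fm, Gb, Ab, Bbm, Cdim. Db–F–Ab = Db, Ab–C–Eb = Ab, Eb–Gb–Bb = Ebm and Gb–Bb–Db = Gb are all diatonic. Db–Fb–Ab doesn't fit — on degree 1 Db major would have Db (I). Dbm is the degree-1 chord of Db minor, so it is the borrowed i.

i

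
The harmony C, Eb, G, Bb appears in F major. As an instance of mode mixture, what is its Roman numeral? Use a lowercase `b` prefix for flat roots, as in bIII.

C is scale degree 5 in F major. C–Eb–G–Bb is a minor-seventh chord — the form found in F minor, not the diatonic V (C). Borrowed into F major it is written v7.

v7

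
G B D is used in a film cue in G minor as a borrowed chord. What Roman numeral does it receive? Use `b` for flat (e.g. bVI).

The root G is the diatonic 1st degree of G minor; the borrowing shows in the chord quality. The diatonic chord on degree 1 would be Gm (i), but G–B–D is the major chord from G major. As a borrowed chord it is labeled I.

I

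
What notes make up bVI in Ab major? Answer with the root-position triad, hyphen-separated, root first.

Scale degree 6 in Ab major is F. bVI uses the lowered form, Fb, taken from Ab minor. Stacking thirds in Ab minor on Fb gives Fb–Ab–Cb.

Fb-Ab-Cb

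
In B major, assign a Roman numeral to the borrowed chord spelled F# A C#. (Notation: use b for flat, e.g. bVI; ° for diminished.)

v

F# is scale degree 5 in B major. Diatonically B major has F# (V) on that degree; F#–A–C# is instead the minor chord native to B minor, so it takes the label v.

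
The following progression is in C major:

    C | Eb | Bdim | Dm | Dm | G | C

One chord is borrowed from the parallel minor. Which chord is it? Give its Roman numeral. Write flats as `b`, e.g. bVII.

bIII

C major has the diatonic set C, Dm, Em, F, G, Am, Bdim. C, Bdim, Dm and G all belong to that set. But Eb (Eb–G–Bb) is foreign: the diatonic iii on degree 3 is Em, whereas Eb comes from C minor. It is labeled bIII.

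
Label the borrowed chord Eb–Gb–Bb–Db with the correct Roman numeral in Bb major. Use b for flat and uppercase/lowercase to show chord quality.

The root Eb is the diatonic 4th degree of Bb major; the borrowing shows in the chord quality. Diatonically Bb major has Eb (IV) on that degree; Eb–Gb–Bb–Db is instead the minor-seventh chord native to Bb minor, so it takes the label iv7.

iv7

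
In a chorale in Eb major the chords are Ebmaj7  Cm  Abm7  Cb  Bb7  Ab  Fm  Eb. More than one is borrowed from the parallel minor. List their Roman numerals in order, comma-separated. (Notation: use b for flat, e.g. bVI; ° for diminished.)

In Eb major the diatonic chords are Eb, Fm, Gm, Ab, Bb, Cm, Ddim. Ebmaj7, Cm, Bb7, Ab, Fm and Eb are all diatonic. Abm7 (Ab–Cb–Eb–Gb) doesn't fit — on degree 4 Eb major would have Ab (IV). Abm7 is the degree-4 chord of Eb minor, so it is the borrowed iv7. But Cb (Cb–Eb–Gb) is foreign: the diatonic vi on degree 6 is Cm, whereas Cb comes from Eb minor. It is labeled bVI.

iv7, bVI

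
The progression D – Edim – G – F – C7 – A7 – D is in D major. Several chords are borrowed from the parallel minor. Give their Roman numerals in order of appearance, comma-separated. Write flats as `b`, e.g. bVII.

ii°, bIII, bVII7

The diatonic triads in D major are D, Em, F#m, G, A, Bm, C#dim. Of the given chords, D, G and A7 are diatonic. But Edim (E–G–Bb) is foreign: the diatonic ii on degree 2 is Em, whereas Edim comes from D minor. It is labeled ii°. But F (F–A–C) is foreign: the diatonic iii on degree 3 is F#m, whereas F comes from D minor. It is labeled bIII. But C7 (C–E–G–Bb) is foreign: the diatonic vii° on degree 7 is C#dim, whereas C7 comes from D minor. It is labeled bVII7.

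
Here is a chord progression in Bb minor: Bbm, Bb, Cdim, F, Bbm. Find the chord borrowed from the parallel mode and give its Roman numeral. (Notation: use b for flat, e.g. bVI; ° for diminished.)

I

Bb minor has the diatonic set Bbm, Cdim, Db, Ebm, F, Gb, Ab (with V from harmonic minor). Of the given chords, Bbm, Cdim and F are diatonic. But Bb (Bb–D–F) is foreign: the diatonic i on degree 1 is Bbm, whereas Bb comes from Bb major. It is labeled I.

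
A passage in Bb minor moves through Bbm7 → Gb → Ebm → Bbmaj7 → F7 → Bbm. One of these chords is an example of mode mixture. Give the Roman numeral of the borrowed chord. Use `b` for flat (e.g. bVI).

Imaj7

Bb minor has the diatonic set Bbm, Cdim, Db, Ebm, F, Gb, Ab (with V from harmonic minor). Of the given chords, Bbm7, Gb, Ebm, F7 and Bbm are diatonic. But Bbmaj7 (Bb–D–F–A) is foreign: the diatonic i on degree 1 is Bbm, whereas Bbmaj7 comes from Bb major. It is labeled Imaj7.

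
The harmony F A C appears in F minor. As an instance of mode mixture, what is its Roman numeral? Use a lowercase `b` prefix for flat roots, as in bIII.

I

F is scale degree 1 in F minor. The diatonic chord on degree 1 would be Fm (i), but F–A–C is the major chord from F major. As a borrowed chord it is labeled I.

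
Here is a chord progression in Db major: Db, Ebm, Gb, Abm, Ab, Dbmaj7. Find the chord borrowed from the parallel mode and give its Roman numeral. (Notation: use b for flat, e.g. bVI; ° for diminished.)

In Db major the diatonic chords are Db, Ebm, Fm, Gb, Ab, Bbm, Cdim. Of the given chords, Db, Ebm, Gb, Ab and Dbmaj7 are diatonic. Abm (Ab–Cb–Eb) is not: scale degree 5 in Db major carries Ab (V). In Db minor the chord on that degree is Abm, so here it functions as v, borrowed from the parallel minor.

v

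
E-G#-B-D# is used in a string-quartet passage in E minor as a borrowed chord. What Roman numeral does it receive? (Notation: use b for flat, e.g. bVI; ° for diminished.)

Imaj7

The root E is the diatonic 1st degree of E minor; the borrowing shows in the chord quality. Diatonically E minor has Em (i) on that degree; E–G#–B–D# is instead the major-seventh chord native to E major, so it takes the label Imaj7.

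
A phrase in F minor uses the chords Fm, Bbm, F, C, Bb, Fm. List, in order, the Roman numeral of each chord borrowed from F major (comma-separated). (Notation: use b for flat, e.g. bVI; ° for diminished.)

I, IV

The diatonic triads in F minor (with V from harmonic minor) are Fm, Gdim, Ab, Bbm, C, Db, Eb. Fm, Bbm and C are all diatonic. F (F–A–C) doesn't fit — on degree 1 F minor would have Fm (i). F is the degree-1 chord of F major, so it is the borrowed I. Bb (Bb–D–F) is not: scale degree 4 in F minor carries Bbm (iv). In F major the chord on that degree is Bb, so here it functions as IV, borrowed from the parallel major.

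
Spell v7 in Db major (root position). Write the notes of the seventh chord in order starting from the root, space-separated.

Ab Cb Eb Gb

v7 is built on scale degree 5, which is Ab in both Db major and its parallel. Stacking thirds in Db minor on Ab gives Ab–Cb–Eb–Gb.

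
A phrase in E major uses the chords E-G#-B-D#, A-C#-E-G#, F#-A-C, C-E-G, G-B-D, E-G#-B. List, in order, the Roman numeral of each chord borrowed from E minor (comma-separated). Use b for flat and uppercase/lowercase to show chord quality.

ii°, bVI, bIII

In E major the diatonic chords are E, F#m, G#m, A, B, C#m, D#dim. E–G#–B–D# = Emaj7, A–C#–E–G# = Amaj7 and E–G#–B = E all belong to that set. F#–A–C doesn't fit — on degree 2 E major would have F#m (ii). F#dim is the degree-2 chord of E minor, so it is the borrowed ii°. But C–E–G is foreign: the diatonic vi on degree 6 is C#m, whereas C comes from E minor. It is labeled bVI. But G–B–D is foreign: the diatonic iii on degree 3 is G#m, whereas G comes from E minor. It is labeled bIII.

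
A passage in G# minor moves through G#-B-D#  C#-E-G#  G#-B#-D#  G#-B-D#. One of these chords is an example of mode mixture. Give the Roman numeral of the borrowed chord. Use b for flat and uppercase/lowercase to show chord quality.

I

The diatonic triads in G# minor (with V from harmonic minor) are G#m, A#dim, B, C#m, D#, E, F#. Of the given chords, G#–B–D# = G#m and C#–E–G# = C#m are diatonic. G#–B#–D# doesn't fit — on degree 1 G# minor would have G#m (i). G# is the degree-1 chord of G# major, so it is the borrowed I.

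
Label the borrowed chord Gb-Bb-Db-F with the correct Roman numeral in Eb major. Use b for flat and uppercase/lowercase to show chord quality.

The root Gb is the lowered 3rd scale degree — diatonically Eb major has G there. The diatonic chord on degree 3 would be Gm (iii), but Gb–Bb–Db–F is the major-seventh chord from Eb minor. As a borrowed chord it is labeled bIIImaj7.

bIIImaj7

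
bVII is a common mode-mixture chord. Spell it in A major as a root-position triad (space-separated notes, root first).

bVII is built on the lowered scale degree 7. In A major degree 7 is G#; lowered it becomes G. Stacking thirds in A minor on G gives G–B–D.

G B D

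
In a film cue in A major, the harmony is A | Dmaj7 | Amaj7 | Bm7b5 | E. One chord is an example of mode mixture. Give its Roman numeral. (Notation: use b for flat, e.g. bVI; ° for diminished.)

iiø7

A major has the diatonic set A, Bm, C#m, D, E, F#m, G#dim. A, Dmaj7, Amaj7 and E all belong to that set. Bm7b5 (B–D–F–A) doesn't fit — on degree 2 A major would have Bm (ii). Bm7b5 is the degree-2 chord of A minor, so it is the borrowed iiø7.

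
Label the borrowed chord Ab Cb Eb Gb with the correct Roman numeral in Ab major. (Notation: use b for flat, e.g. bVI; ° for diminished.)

Ab is scale degree 1 in Ab major. Ab–Cb–Eb–Gb is a minor-seventh chord — the form found in Ab minor, not the diatonic I (Ab). Borrowed into Ab major it is written i7.

i7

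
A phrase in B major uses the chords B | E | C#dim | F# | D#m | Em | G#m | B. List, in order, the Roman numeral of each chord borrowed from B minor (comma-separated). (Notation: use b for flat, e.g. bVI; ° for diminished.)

The diatonic triads in B major are B, C#m, D#m, E, F#, G#m, A#dim. B, E, F#, D#m and G#m are all diatonic. But C#dim (C#–E–G) is foreign: the diatonic ii on degree 2 is C#m, whereas C#dim comes from B minor. It is labeled ii°. But Em (E–G–B) is foreign: the diatonic IV on degree 4 is E, whereas Em comes from B minor. It is labeled iv.

ii°, iv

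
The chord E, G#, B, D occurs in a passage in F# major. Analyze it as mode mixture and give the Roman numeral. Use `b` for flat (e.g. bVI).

E is the lowered form of scale degree 7 in F# major (the diatonic degree 7 is E#). Diatonically F# major has E#dim (vii°) on that degree; E–G#–B–D is instead the dominant-seventh chord native to F# minor, so it takes the label bVII7.

bVII7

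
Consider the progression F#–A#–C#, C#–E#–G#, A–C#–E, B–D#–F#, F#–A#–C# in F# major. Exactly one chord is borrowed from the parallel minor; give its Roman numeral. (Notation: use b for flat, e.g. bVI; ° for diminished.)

In F# major the diatonic chords are F#, G#m, A#m, B, C#, D#m, E#dim. F#–A#–C# = F#, C#–E#–G# = C# and B–D#–F# = B are all diatonic. But A–C#–E is foreign: the diatonic iii on degree 3 is A#m, whereas A comes from F# minor. It is labeled bIII.

bIII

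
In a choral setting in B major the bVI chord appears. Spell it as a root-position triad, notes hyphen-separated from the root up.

The root of bVI is the lowered 6th degree: G# becomes G. Building the major chord from the parallel minor on G: G–B–D.

G-B-D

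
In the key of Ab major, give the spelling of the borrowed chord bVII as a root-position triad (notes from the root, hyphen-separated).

bVII is built on the lowered scale degree 7. In Ab major degree 7 is G; lowered it becomes Gb. Stacking thirds in Ab minor on Gb gives Gb–Bb–Db.

Gb-Bb-Db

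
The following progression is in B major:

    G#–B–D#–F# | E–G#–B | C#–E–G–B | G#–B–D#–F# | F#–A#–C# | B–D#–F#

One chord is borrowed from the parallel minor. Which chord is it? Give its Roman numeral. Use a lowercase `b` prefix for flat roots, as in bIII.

In B major the diatonic chords are B, C#m, D#m, E, F#, G#m, A#dim. G#–B–D#–F# = G#m7, E–G#–B = E, F#–A#–C# = F# and B–D#–F# = B all belong to that set. C#–E–G–B doesn't fit — on degree 2 B major would have C#m (ii). C#m7b5 is the degree-2 chord of B minor, so it is the borrowed iiø7.

iiø7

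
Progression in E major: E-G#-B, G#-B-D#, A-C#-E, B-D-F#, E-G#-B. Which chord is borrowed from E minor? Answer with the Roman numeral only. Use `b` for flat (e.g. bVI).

The diatonic triads in E major are E, F#m, G#m, A, B, C#m, D#dim. Of the given chords, E–G#–B = E, G#–B–D# = G#m and A–C#–E = A are diatonic. B–D–F# is not: scale degree 5 in E major carries B (V). In E minor the chord on that degree is Bm, so here it functions as v, borrowed from the parallel minor.

v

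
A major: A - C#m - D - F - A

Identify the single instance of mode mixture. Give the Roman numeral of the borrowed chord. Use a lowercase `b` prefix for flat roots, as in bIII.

In A major the diatonic chords are A, Bm, C#m, D, E, F#m, G#dim. A, C#m and D all belong to that set. F (F–A–C) is not: scale degree 6 in A major carries F#m (vi). In A minor the chord on that degree is F, so here it functions as bVI, borrowed from the parallel minor.

bVI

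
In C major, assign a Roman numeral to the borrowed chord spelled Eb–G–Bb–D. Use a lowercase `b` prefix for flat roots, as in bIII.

bIIImaj7

The root Eb is the lowered 3rd scale degree — diatonically C major has E there. The diatonic chord on degree 3 would be Em (iii), but Eb–G–Bb–D is the major-seventh chord from C minor. As a borrowed chord it is labeled bIIImaj7.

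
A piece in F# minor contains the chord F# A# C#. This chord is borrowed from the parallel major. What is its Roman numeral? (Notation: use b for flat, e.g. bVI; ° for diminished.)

F# is scale degree 1 in F# minor. Diatonically F# minor has F#m (i) on that degree; F#–A#–C# is instead the major chord native to F# major, so it takes the label I.

I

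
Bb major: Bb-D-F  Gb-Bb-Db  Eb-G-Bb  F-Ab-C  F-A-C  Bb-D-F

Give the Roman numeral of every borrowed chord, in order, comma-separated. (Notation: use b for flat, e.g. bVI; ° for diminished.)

The diatonic triads in Bb major are Bb, Cm, Dm, Eb, F, Gm, Adim. Of the given chords, Bb–D–F = Bb, Eb–G–Bb = Eb and F–A–C = F are diatonic. Gb–Bb–Db doesn't fit — on degree 6 Bb major would have Gm (vi). Gb is the degree-6 chord of Bb minor, so it is the borrowed bVI. F–Ab–C doesn't fit — on degree 5 Bb major would have F (V). Fm is the degree-5 chord of Bb minor, so it is the borrowed v.

bVI, v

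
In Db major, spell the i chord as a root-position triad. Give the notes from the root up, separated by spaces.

The root, Db, is scale degree 1 — the same note in Db major and Db minor; only the chord quality changes. Stacking thirds in Db minor on Db gives Db–Fb–Ab.

Db Fb Ab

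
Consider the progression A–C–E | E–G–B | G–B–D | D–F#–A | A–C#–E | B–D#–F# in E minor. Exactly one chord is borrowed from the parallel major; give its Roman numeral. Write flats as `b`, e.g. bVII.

The diatonic triads in E minor (with V from harmonic minor) are Em, F#dim, G, Am, B, C, D. A–C–E = Am, E–G–B = Em, G–B–D = G, D–F#–A = D and B–D#–F# = B all belong to that set. A–C#–E is not: scale degree 4 in E minor carries Am (iv). In E major the chord on that degree is A, so here it functions as IV, borrowed from the parallel major.

IV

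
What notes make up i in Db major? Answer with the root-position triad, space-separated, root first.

Db Fb Ab

i is built on scale degree 1, which is Db in both Db major and its parallel. Stacking thirds in Db minor on Db gives Db–Fb–Ab.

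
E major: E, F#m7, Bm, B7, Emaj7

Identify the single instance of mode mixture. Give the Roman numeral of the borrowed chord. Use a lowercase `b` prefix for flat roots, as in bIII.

In E major the diatonic chords are E, F#m, G#m, A, B, C#m, D#dim. E, F#m7, B7 and Emaj7 all belong to that set. But Bm (B–D–F#) is foreign: the diatonic V on degree 5 is B, whereas Bm comes from E minor. It is labeled v.

v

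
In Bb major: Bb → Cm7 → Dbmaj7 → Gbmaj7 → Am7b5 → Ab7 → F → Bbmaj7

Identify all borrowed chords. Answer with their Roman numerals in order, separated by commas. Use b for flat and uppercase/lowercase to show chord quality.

bIIImaj7, bVImaj7, bVII7

Bb major has the diatonic set Bb, Cm, Dm, Eb, F, Gm, Adim. Bb, Cm7, Am7b5, F and Bbmaj7 all belong to that set. Dbmaj7 (Db–F–Ab–C) is not: scale degree 3 in Bb major carries Dm (iii). In Bb minor the chord on that degree is Dbmaj7, so here it functions as bIIImaj7, borrowed from the parallel minor. But Gbmaj7 (Gb–Bb–Db–F) is foreign: the diatonic vi on degree 6 is Gm, whereas Gbmaj7 comes from Bb minor. It is labeled bVImaj7. Ab7 (Ab–C–Eb–Gb) is not: scale degree 7 in Bb major carries Adim (vii°). In Bb minor the chord on that degree is Ab7, so here it functions as bVII7, borrowed from the parallel minor.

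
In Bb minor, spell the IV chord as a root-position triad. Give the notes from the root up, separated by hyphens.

Eb-G-Bb

The root, Eb, is scale degree 4 — the same note in Bb minor and Bb major; only the chord quality changes. Stacking thirds in Bb major on Eb gives Eb–G–Bb.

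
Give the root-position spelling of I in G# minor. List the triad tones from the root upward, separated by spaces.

G# B# D#

The root, G#, is scale degree 1 — the same note in G# minor and G# major; only the chord quality changes. Stacking thirds in G# major on G# gives G#–B#–D#.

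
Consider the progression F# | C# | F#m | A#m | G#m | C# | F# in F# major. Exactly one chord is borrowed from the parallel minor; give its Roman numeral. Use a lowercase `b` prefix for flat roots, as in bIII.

i

In F# major the diatonic chords are F#, G#m, A#m, B, C#, D#m, E#dim. F#, C#, A#m and G#m all belong to that set. F#m (F#–A–C#) is not: scale degree 1 in F# major carries F# (I). In F# minor the chord on that degree is F#m, so here it functions as i, borrowed from the parallel minor.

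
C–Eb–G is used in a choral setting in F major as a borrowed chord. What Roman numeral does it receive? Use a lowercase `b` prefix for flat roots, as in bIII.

v

C is scale degree 5 in F major. C–Eb–G is a minor chord — the form found in F minor, not the diatonic V (C). Borrowed into F major it is written v.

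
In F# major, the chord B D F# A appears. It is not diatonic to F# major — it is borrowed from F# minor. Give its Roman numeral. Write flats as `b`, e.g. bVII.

iv7

The root B is the diatonic 4th degree of F# major; the borrowing shows in the chord quality. Diatonically F# major has B (IV) on that degree; B–D–F#–A is instead the minor-seventh chord native to F# minor, so it takes the label iv7.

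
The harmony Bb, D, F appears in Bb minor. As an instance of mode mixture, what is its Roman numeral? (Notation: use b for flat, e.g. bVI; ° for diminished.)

I

The root Bb is the diatonic 1st degree of Bb minor; the borrowing shows in the chord quality. Diatonically Bb minor has Bbm (i) on that degree; Bb–D–F is instead the major chord native to Bb major, so it takes the label I.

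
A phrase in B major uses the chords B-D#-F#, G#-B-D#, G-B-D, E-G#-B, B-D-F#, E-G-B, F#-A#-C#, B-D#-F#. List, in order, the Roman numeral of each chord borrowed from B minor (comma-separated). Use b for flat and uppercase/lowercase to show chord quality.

The diatonic triads in B major are B, C#m, D#m, E, F#, G#m, A#dim. B–D#–F# = B, G#–B–D# = G#m, E–G#–B = E and F#–A#–C# = F# are all diatonic. G–B–D doesn't fit — on degree 6 B major would have G#m (vi). G is the degree-6 chord of B minor, so it is the borrowed bVI. But B–D–F# is foreign: the diatonic I on degree 1 is B, whereas Bm comes from B minor. It is labeled i. But E–G–B is foreign: the diatonic IV on degree 4 is E, whereas Em comes from B minor. It is labeled iv.

bVI, i, iv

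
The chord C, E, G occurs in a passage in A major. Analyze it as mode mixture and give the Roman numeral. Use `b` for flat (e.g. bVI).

bIII

In A major scale degree 3 is C#; C is its lowered form, from A minor. C–E–G is a major chord — the form found in A minor, not the diatonic iii (C#m). Borrowed into A major it is written bIII.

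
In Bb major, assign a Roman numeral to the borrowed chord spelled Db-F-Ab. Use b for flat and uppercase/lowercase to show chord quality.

bIII

Db is the lowered form of scale degree 3 in Bb major (the diatonic degree 3 is D). The diatonic chord on degree 3 would be Dm (iii), but Db–F–Ab is the major chord from Bb minor. As a borrowed chord it is labeled bIII.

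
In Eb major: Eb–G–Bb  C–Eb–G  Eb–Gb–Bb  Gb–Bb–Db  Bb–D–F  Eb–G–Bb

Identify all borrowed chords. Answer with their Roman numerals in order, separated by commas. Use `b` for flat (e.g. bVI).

In Eb major the diatonic chords are Eb, Fm, Gm, Ab, Bb, Cm, Ddim. Eb–G–Bb = Eb, C–Eb–G = Cm and Bb–D–F = Bb are all diatonic. Eb–Gb–Bb doesn't fit — on degree 1 Eb major would have Eb (I). Ebm is the degree-1 chord of Eb minor, so it is the borrowed i. But Gb–Bb–Db is foreign: the diatonic iii on degree 3 is Gm, whereas Gb comes from Eb minor. It is labeled bIII.

i, bIII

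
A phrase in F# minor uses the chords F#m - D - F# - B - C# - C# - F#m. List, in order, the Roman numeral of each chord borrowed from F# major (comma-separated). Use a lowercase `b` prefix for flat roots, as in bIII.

I, IV

The diatonic triads in F# minor (with V from harmonic minor) are F#m, G#dim, A, Bm, C#, D, E. F#m, D and C# are all diatonic. But F# (F#–A#–C#) is foreign: the diatonic i on degree 1 is F#m, whereas F# comes from F# major. It is labeled I. B (B–D#–F#) doesn't fit — on degree 4 F# minor would have Bm (iv). B is the degree-4 chord of F# major, so it is the borrowed IV.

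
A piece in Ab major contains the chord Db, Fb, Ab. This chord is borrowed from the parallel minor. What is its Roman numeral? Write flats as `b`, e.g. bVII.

iv

The root Db is the diatonic 4th degree of Ab major; the borrowing shows in the chord quality. The diatonic chord on degree 4 would be Db (IV), but Db–Fb–Ab is the minor chord from Ab minor. As a borrowed chord it is labeled iv.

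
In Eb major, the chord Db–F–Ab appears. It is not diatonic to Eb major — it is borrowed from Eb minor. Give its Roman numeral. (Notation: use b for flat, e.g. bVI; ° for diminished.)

bVII

In Eb major scale degree 7 is D; Db is its lowered form, from Eb minor. The diatonic chord on degree 7 would be Ddim (vii°), but Db–F–Ab is the major chord from Eb minor. As a borrowed chord it is labeled bVII.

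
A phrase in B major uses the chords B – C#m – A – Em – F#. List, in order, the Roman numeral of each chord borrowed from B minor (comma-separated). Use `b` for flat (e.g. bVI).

The diatonic triads in B major are B, C#m, D#m, E, F#, G#m, A#dim. B, C#m and F# all belong to that set. A (A–C#–E) doesn't fit — on degree 7 B major would have A#dim (vii°). A is the degree-7 chord of B minor, so it is the borrowed bVII. But Em (E–G–B) is foreign: the diatonic IV on degree 4 is E, whereas Em comes from B minor. It is labeled iv.

bVII, iv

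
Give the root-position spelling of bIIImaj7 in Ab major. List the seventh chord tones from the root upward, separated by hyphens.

bIIImaj7 is built on the lowered scale degree 3. In Ab major degree 3 is C; lowered it becomes Cb. Building the major-seventh chord from the parallel minor on Cb: Cb–Eb–Gb–Bb.

Cb-Eb-Gb-Bb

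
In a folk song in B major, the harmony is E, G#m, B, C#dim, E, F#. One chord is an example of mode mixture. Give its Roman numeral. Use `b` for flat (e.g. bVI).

ii°

In B major the diatonic chords are B, C#m, D#m, E, F#, G#m, A#dim. E, G#m, B and F# are all diatonic. C#dim (C#–E–G) is not: scale degree 2 in B major carries C#m (ii). In B minor the chord on that degree is C#dim, so here it functions as ii°, borrowed from the parallel minor.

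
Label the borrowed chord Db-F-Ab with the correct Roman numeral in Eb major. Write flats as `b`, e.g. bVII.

bVII

The root Db is the lowered 7th scale degree — diatonically Eb major has D there. The diatonic chord on degree 7 would be Ddim (vii°), but Db–F–Ab is the major chord from Eb minor. As a borrowed chord it is labeled bVII.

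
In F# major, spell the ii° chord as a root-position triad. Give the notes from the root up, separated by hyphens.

G#-B-D

The root, G#, is scale degree 2 — the same note in F# major and F# minor; only the chord quality changes. Stacking thirds in F# minor on G# gives G#–B–D.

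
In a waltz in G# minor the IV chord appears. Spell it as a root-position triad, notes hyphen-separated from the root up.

C#-E#-G#

The root, C#, is scale degree 4 — the same note in G# minor and G# major; only the chord quality changes. Stacking thirds in G# major on C# gives C#–E#–G#.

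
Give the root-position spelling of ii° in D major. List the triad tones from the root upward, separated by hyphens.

E-G-Bb

ii° is built on scale degree 2, which is E in both D major and its parallel. Building the diminished chord from the parallel minor on E: E–G–Bb.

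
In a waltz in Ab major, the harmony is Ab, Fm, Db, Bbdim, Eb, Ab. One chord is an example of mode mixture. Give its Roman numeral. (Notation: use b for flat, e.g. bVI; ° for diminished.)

The diatonic triads in Ab major are Ab, Bbm, Cm, Db, Eb, Fm, Gdim. Ab, Fm, Db and Eb are all diatonic. But Bbdim (Bb–Db–Fb) is foreign: the diatonic ii on degree 2 is Bbm, whereas Bbdim comes from Ab minor. It is labeled ii°.

ii°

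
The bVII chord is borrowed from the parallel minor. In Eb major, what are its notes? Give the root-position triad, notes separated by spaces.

Db F Ab

Scale degree 7 in Eb major is D. bVII uses the lowered form, Db, taken from Eb minor. In Eb minor the chord on Db is Db–F–Ab.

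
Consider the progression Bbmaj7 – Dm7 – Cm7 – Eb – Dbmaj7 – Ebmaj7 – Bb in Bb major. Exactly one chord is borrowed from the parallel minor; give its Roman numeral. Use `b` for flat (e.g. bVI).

In Bb major the diatonic chords are Bb, Cm, Dm, Eb, F, Gm, Adim. Bbmaj7, Dm7, Cm7, Eb, Ebmaj7 and Bb are all diatonic. Dbmaj7 (Db–F–Ab–C) doesn't fit — on degree 3 Bb major would have Dm (iii). Dbmaj7 is the degree-3 chord of Bb minor, so it is the borrowed bIIImaj7.

bIIImaj7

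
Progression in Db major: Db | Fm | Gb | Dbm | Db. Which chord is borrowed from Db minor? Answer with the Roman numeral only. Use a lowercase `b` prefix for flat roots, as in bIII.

i

In Db major the diatonic chords are Db, Ebm, Fm, Gb, Ab, Bbm, Cdim. Db, Fm and Gb all belong to that set. Dbm (Db–Fb–Ab) is not: scale degree 1 in Db major carries Db (I). In Db minor the chord on that degree is Dbm, so here it functions as i, borrowed from the parallel minor.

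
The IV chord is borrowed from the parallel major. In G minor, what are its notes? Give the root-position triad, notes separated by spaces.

IV is built on scale degree 4, which is C in both G minor and its parallel. Stacking thirds in G major on C gives C–E–G.

C E G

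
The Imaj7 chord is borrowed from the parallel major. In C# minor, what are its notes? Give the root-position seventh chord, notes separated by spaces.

The root, C#, is scale degree 1 — the same note in C# minor and C# major; only the chord quality changes. In C# major the chord on C# is C#–E#–G#–B#.

C# E# G# B#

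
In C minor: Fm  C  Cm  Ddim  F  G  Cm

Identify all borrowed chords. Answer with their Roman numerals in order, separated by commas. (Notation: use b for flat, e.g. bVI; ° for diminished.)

In C minor (with V from harmonic minor) the diatonic chords are Cm, Ddim, Eb, Fm, G, Ab, Bb. Fm, Cm, Ddim and G all belong to that set. C (C–E–G) is not: scale degree 1 in C minor carries Cm (i). In C major the chord on that degree is C, so here it functions as I, borrowed from the parallel major. F (F–A–C) doesn't fit — on degree 4 C minor would have Fm (iv). F is the degree-4 chord of C major, so it is the borrowed IV.

I, IV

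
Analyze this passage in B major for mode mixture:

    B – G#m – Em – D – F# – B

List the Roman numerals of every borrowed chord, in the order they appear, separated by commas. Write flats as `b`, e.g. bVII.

iv, bIII

In B major the diatonic chords are B, C#m, D#m, E, F#, G#m, A#dim. B, G#m and F# are all diatonic. Em (E–G–B) is not: scale degree 4 in B major carries E (IV). In B minor the chord on that degree is Em, so here it functions as iv, borrowed from the parallel minor. D (D–F#–A) is not: scale degree 3 in B major carries D#m (iii). In B minor the chord on that degree is D, so here it functions as bIII, borrowed from the parallel minor.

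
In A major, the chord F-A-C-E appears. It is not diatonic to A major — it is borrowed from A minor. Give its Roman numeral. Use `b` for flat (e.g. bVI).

bVImaj7

F is the lowered form of scale degree 6 in A major (the diatonic degree 6 is F#). F–A–C–E is a major-seventh chord — the form found in A minor, not the diatonic vi (F#m). Borrowed into A major it is written bVImaj7.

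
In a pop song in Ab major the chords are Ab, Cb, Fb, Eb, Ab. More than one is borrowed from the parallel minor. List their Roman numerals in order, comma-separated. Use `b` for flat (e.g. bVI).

In Ab major the diatonic chords are Ab, Bbm, Cm, Db, Eb, Fm, Gdim. Of the given chords, Ab and Eb are diatonic. Cb (Cb–Eb–Gb) doesn't fit — on degree 3 Ab major would have Cm (iii). Cb is the degree-3 chord of Ab minor, so it is the borrowed bIII. But Fb (Fb–Ab–Cb) is foreign: the diatonic vi on degree 6 is Fm, whereas Fb comes from Ab minor. It is labeled bVI.

bIII, bVI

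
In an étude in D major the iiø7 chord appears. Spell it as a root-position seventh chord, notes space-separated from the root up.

iiø7 is built on scale degree 2, which is E in both D major and its parallel. Building the half-diminished-seventh chord from the parallel minor on E: E–G–Bb–D.

E G Bb D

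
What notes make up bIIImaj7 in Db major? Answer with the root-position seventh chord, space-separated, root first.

bIIImaj7 is built on the lowered scale degree 3. In Db major degree 3 is F; lowered it becomes Fb. Building the major-seventh chord from the parallel minor on Fb: Fb–Ab–Cb–Eb.

Fb Ab Cb Eb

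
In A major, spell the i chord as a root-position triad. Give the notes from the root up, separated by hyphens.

A-C-E

The root, A, is scale degree 1 — the same note in A major and A minor; only the chord quality changes. Stacking thirds in A minor on A gives A–C–E.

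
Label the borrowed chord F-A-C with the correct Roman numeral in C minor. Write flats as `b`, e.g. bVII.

F is scale degree 4 in C minor. The diatonic chord on degree 4 would be Fm (iv), but F–A–C is the major chord from C major. As a borrowed chord it is labeled IV.

IV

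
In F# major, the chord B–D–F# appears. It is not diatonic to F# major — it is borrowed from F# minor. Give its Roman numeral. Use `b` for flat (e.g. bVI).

iv

The root B is the diatonic 4th degree of F# major; the borrowing shows in the chord quality. Diatonically F# major has B (IV) on that degree; B–D–F# is instead the minor chord native to F# minor, so it takes the label iv.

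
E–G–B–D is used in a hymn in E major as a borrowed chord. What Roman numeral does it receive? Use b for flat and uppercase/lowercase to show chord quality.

i7

E is scale degree 1 in E major. E–G–B–D is a minor-seventh chord — the form found in E minor, not the diatonic I (E). Borrowed into E major it is written i7.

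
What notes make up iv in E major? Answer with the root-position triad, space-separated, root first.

A C E

The root, A, is scale degree 4 — the same note in E major and E minor; only the chord quality changes. In E minor the chord on A is A–C–E.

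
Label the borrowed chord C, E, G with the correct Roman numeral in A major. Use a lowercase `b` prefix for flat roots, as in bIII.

C is the lowered form of scale degree 3 in A major (the diatonic degree 3 is C#). Diatonically A major has C#m (iii) on that degree; C–E–G is instead the major chord native to A minor, so it takes the label bIII.

bIII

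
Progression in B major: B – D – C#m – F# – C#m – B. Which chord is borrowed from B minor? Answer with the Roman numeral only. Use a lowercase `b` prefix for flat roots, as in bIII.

bIII

In B major the diatonic chords are B, C#m, D#m, E, F#, G#m, A#dim. Of the given chords, B, C#m and F# are diatonic. But D (D–F#–A) is foreign: the diatonic iii on degree 3 is D#m, whereas D comes from B minor. It is labeled bIII.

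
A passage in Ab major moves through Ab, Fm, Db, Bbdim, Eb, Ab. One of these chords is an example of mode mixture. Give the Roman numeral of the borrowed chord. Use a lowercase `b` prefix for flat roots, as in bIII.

The diatonic triads in Ab major are Ab, Bbm, Cm, Db, Eb, Fm, Gdim. Ab, Fm, Db and Eb are all diatonic. But Bbdim (Bb–Db–Fb) is foreign: the diatonic ii on degree 2 is Bbm, whereas Bbdim comes from Ab minor. It is labeled ii°.

ii°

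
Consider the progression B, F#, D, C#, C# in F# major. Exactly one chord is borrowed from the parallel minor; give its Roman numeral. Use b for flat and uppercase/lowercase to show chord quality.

bVI

In F# major the diatonic chords are F#, G#m, A#m, B, C#, D#m, E#dim. B, F# and C# are all diatonic. D (D–F#–A) is not: scale degree 6 in F# major carries D#m (vi). In F# minor the chord on that degree is D, so here it functions as bVI, borrowed from the parallel minor.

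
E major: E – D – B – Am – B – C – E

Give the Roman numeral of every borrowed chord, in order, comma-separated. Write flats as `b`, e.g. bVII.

bVII, iv, bVI

In E major the diatonic chords are E, F#m, G#m, A, B, C#m, D#dim. Of the given chords, E and B are diatonic. But D (D–F#–A) is foreign: the diatonic vii° on degree 7 is D#dim, whereas D comes from E minor. It is labeled bVII. But Am (A–C–E) is foreign: the diatonic IV on degree 4 is A, whereas Am comes from E minor. It is labeled iv. C (C–E–G) is not: scale degree 6 in E major carries C#m (vi). In E minor the chord on that degree is C, so here it functions as bVI, borrowed from the parallel minor.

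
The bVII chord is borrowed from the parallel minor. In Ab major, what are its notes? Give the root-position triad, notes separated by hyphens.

Gb-Bb-Db

Scale degree 7 in Ab major is G. bVII uses the lowered form, Gb, taken from Ab minor. Building the major chord from the parallel minor on Gb: Gb–Bb–Db.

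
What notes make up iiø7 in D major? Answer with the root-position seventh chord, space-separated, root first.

iiø7 is built on scale degree 2, which is E in both D major and its parallel. Stacking thirds in D minor on E gives E–G–Bb–D.

E G Bb D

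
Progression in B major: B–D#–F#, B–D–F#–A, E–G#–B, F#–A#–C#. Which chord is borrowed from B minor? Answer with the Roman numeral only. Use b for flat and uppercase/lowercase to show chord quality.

i7

The diatonic triads in B major are B, C#m, D#m, E, F#, G#m, A#dim. B–D#–F# = B, E–G#–B = E and F#–A#–C# = F# all belong to that set. B–D–F#–A is not: scale degree 1 in B major carries B (I). In B minor the chord on that degree is Bm7, so here it functions as i7, borrowed from the parallel minor.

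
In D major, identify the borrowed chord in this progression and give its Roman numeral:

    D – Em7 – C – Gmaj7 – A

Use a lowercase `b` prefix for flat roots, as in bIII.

bVII

In D major the diatonic chords are D, Em, F#m, G, A, Bm, C#dim. D, Em7, Gmaj7 and A are all diatonic. C (C–E–G) is not: scale degree 7 in D major carries C#dim (vii°). In D minor the chord on that degree is C, so here it functions as bVII, borrowed from the parallel minor.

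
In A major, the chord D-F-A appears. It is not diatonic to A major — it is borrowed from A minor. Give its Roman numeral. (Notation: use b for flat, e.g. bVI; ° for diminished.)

D is scale degree 4 in A major. D–F–A is a minor chord — the form found in A minor, not the diatonic IV (D). Borrowed into A major it is written iv.

iv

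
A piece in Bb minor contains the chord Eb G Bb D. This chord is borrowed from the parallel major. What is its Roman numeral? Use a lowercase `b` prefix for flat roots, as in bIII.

The root Eb is the diatonic 4th degree of Bb minor; the borrowing shows in the chord quality. Eb–G–Bb–D is a major-seventh chord — the form found in Bb major, not the diatonic iv (Ebm). Borrowed into Bb minor it is written IVmaj7.

IVmaj7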